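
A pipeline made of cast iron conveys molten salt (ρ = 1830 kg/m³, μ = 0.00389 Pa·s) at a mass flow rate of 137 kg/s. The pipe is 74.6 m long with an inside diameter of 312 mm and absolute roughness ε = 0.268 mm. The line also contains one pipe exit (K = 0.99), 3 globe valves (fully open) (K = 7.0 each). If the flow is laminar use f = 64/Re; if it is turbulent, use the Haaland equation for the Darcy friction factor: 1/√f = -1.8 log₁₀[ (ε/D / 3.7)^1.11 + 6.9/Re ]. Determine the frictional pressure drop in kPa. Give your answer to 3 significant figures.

A = πD²/4 = π(0.312)²/4 = 0.07645 m²; mean velocity V = ṁ/(ρA) = 137/(1830 · 0.07645) = 0.9792 m/s.
Reynolds number Re = ρVD/μ = 1830 · 0.9792 · 0.312 / 0.00389 = 1.437e+05.
Re > 4000 → turbulent. Relative roughness ε/D = 0.000268/0.312 = 0.000859. Haaland: 1/√f = -1.8 log₁₀[(0.000859/3.7)^1.11 + 6.9/1.437e+05] = -1.8 log₁₀[9.25e-05 + 4.8e-05] = 6.934, so f = 0.0208.
Total minor-loss coefficient ΣK = 1·0.99 + 3·7 = 22.
ΔP = [f·L/D + ΣK]·(ρV²/2) = [0.0208·74.6/0.312 + 22]·(1830·0.9792²/2) = [4.973 + 22]·877.3 = 2.366e+04 Pa.
ΔP = 2.366e+04 Pa = 23.7 kPa.

ΔP ≈ 23.7 kPa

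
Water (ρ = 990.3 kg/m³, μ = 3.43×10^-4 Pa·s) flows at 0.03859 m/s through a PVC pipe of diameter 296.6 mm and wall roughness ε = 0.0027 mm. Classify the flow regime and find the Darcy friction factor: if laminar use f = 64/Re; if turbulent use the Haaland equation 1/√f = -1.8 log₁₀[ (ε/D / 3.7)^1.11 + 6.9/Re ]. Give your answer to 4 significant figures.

Re = ρVD/μ = 990.3·0.03859·0.2966/0.000343 = 3.305e+04.
Re > 4000 → turbulent. ε/D = 2.7e-06/0.2966 = 9.1e-06; Haaland: 1/√f = -1.8 log₁₀[5.94e-07 + 0.000209] = 6.622, so f = 0.0228.

f ≈ 0.02280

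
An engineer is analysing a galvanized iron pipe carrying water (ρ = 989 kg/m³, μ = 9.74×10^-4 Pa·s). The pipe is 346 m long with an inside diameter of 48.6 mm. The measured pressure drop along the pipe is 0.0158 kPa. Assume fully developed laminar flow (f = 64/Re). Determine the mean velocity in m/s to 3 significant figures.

For laminar flow, f = 64/Re with Re = ρVD/μ, so Darcy-Weisbach reduces to ΔP = 32μLV/D². Solving for V: V = ΔP·D²/(32μL) = 15.8·(0.0486)²/(32·0.000974·346) = 0.003461 m/s.
Check: Re = ρVD/μ = 989·0.003461·0.0486/0.000974 = 170.8 < 2300, so the laminar assumption holds.

V ≈ 0.00346 m/s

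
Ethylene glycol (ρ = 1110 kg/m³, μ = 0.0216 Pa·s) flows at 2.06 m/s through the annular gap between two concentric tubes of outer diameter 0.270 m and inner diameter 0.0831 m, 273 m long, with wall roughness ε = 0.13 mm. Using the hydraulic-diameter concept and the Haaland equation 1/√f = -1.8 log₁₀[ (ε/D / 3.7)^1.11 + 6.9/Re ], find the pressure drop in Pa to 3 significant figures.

ΔP ≈ 93200 Pa

Hydraulic diameter D_h = 4A/P = D_o - D_i = 0.27 - 0.0831 = 0.1869 m.
Re = ρVD_h/μ = 1110·2.06·0.1869/0.0216 = 1.979e+04.
ε/D_h = 0.00013/0.1869 = 0.000696; Haaland gives 1/√f = -1.8 log₁₀[7.32e-05+0.000349] = 6.075, so f = 0.0271.
ΔP = f(L/D_h)(ρV²/2) = 0.0271·273/0.1869·2355 = 9.323e+04 Pa.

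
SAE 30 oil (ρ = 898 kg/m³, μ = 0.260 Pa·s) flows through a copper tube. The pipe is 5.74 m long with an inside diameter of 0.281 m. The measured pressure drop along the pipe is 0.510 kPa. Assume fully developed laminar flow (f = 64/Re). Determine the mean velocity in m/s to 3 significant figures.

V ≈ 0.843 m/s

For laminar flow, f = 64/Re with Re = ρVD/μ, so Darcy-Weisbach reduces to ΔP = 32μLV/D². Solving for V: V = ΔP·D²/(32μL) = 510·(0.281)²/(32·0.26·5.74) = 0.8432 m/s.
Check: Re = ρVD/μ = 898·0.8432·0.281/0.26 = 818.4 < 2300, so the laminar assumption holds.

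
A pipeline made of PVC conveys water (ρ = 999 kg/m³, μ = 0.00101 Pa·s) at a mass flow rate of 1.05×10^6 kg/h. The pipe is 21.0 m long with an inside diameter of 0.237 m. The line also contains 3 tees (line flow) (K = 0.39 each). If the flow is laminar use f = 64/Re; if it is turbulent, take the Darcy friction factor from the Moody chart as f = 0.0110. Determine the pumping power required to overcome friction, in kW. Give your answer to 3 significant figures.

P ≈ 13.7 kW

ṁ = 1.05×10^6 kg/h = 1.05×10^6/3600 = 291.7 kg/s.
A = πD²/4 = π(0.237)²/4 = 0.04412 m²; mean velocity V = ṁ/(ρA) = 291.7/(999 · 0.04412) = 6.618 m/s.
Reynolds number Re = ρVD/μ = 999 · 6.618 · 0.237 / 0.00101 = 1.551e+06.
Re > 4000 → turbulent; use the Moody-chart value f = 0.0110.
Total minor-loss coefficient ΣK = 3·0.39 = 1.17.
ΔP = [f·L/D + ΣK]·(ρV²/2) = [0.011·21/0.237 + 1.17]·(999·6.618²/2) = [0.9747 + 1.17]·2.188e+04 = 4.692e+04 Pa.
Q = ṁ/ρ = 291.7/999 = 0.292 m³/s.
Pumping power P = QΔP = 0.292·4.692e+04 = 13700 W = 13.7 kW.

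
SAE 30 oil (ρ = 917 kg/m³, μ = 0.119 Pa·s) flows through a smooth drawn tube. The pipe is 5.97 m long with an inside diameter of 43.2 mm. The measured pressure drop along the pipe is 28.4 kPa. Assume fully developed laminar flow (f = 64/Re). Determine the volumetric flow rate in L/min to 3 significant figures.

For laminar flow, f = 64/Re with Re = ρVD/μ, so Darcy-Weisbach reduces to ΔP = 32μLV/D². Solving for V: V = ΔP·D²/(32μL) = 2.84e+04·(0.0432)²/(32·0.119·5.97) = 2.331 m/s.
Check: Re = ρVD/μ = 917·2.331·0.0432/0.119 = 776.1 < 2300, so the laminar assumption holds.
Q = V·A = 2.331·(π/4·0.0432²) = 0.003417 m³/s = 205 L/min.

Q ≈ 205 L/min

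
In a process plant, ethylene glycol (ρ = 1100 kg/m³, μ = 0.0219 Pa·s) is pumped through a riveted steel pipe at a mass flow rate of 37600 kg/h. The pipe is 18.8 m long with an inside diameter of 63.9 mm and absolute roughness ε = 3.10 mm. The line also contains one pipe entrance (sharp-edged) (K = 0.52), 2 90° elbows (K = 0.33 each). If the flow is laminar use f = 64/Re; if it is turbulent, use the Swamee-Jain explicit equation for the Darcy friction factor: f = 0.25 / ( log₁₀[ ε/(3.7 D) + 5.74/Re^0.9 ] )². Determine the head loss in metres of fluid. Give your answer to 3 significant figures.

h_f ≈ 10.3 m

ṁ = 37600 kg/h = 37600/3600 = 10.44 kg/s.
A = πD²/4 = π(0.0639)²/4 = 0.003207 m²; mean velocity V = ṁ/(ρA) = 10.44/(1100 · 0.003207) = 2.961 m/s.
Reynolds number Re = ρVD/μ = 1100 · 2.961 · 0.0639 / 0.0219 = 9503.
Re > 4000 → turbulent. Relative roughness ε/D = 0.0031/0.0639 = 0.0485. Swamee-Jain: f = 0.25/(log₁₀[0.0485/3.7 + 5.74/9503^0.9])² = 0.25/(log₁₀[0.0131 + 0.00151])² = 0.25/(-1.835)² = 0.07424.
Total minor-loss coefficient ΣK = 1·0.52 + 2·0.33 = 1.18.
ΔP = [f·L/D + ΣK]·(ρV²/2) = [0.07424·18.8/0.0639 + 1.18]·(1100·2.961²/2) = [21.84 + 1.18]·4821 = 1.11e+05 Pa.
Head loss h_f = ΔP/(ρg) = 1.11e+05/(1100·9.81) = 10.3 m.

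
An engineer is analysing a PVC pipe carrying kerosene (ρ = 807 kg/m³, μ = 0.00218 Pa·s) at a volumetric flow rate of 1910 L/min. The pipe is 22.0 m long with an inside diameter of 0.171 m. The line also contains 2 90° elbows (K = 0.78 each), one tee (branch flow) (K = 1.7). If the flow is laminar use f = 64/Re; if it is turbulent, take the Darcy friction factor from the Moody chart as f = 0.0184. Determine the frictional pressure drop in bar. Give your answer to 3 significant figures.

ΔP ≈ 0.0436 bar

Q = 1910 L/min = 1910/60000 = 0.03183 m³/s.
Cross-sectional area A = πD²/4 = π(0.171)²/4 = 0.02297 m²; mean velocity V = Q/A = 0.03183/0.02297 = 1.386 m/s.
Reynolds number Re = ρVD/μ = 807 · 1.386 · 0.171 / 0.00218 = 8.774e+04.
Re > 4000 → turbulent; use the Moody-chart value f = 0.0184.
Total minor-loss coefficient ΣK = 2·0.78 + 1·1.7 = 3.26.
ΔP = [f·L/D + ΣK]·(ρV²/2) = [0.0184·22/0.171 + 3.26]·(807·1.386²/2) = [2.367 + 3.26]·775.3 = 4363 Pa.
ΔP = 4363 Pa = 0.0436 bar.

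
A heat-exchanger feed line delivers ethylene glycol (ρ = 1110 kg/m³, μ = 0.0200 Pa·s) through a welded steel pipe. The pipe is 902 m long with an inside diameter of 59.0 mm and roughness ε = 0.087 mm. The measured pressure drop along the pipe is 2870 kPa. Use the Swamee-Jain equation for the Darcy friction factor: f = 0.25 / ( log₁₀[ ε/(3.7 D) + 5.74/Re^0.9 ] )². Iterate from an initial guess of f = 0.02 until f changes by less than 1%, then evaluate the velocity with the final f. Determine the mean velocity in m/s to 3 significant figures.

Rearranging Darcy-Weisbach: V = √(2·ΔP·D/(f·L·ρ)). With ε/D = 8.7e-05/0.059 = 0.00147, iterate starting from f = 0.02:
  f = 0.02 → V = √(2·2.87e+06·0.059/(0.02·902·1110)) = 4.112 m/s; Re = ρVD/μ = 1.347e+04; f → 0.03136
  f = 0.03136 → V = 3.284 m/s; Re = 1.075e+04; f → 0.03289
  f = 0.03289 → V = 3.207 m/s; Re = 1.05e+04; f → 0.03306
Converged (Δf/f < 1%). With the final f = 0.03306: V = √(2·2.87e+06·0.059/(0.03306·902·1110)) = 3.199 m/s.

V ≈ 3.20 m/s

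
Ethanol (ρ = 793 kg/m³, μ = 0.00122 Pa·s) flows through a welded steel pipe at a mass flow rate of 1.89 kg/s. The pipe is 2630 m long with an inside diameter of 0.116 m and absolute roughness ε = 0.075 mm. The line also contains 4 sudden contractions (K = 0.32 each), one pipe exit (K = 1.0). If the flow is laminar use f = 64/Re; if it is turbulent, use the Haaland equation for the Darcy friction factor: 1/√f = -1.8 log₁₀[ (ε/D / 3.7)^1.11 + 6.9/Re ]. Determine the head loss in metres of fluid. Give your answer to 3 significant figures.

A = πD²/4 = π(0.116)²/4 = 0.01057 m²; mean velocity V = ṁ/(ρA) = 1.89/(793 · 0.01057) = 0.2255 m/s.
Reynolds number Re = ρVD/μ = 793 · 0.2255 · 0.116 / 0.00122 = 1.7e+04.
Re > 4000 → turbulent. Relative roughness ε/D = 7.5e-05/0.116 = 0.000647. Haaland: 1/√f = -1.8 log₁₀[(0.000647/3.7)^1.11 + 6.9/1.7e+04] = -1.8 log₁₀[6.75e-05 + 0.000406] = 5.985, so f = 0.02792.
Total minor-loss coefficient ΣK = 4·0.32 + 1·1 = 2.28.
ΔP = [f·L/D + ΣK]·(ρV²/2) = [0.02792·2630/0.116 + 2.28]·(793·0.2255²/2) = [633 + 2.28]·20.17 = 1.281e+04 Pa.
Head loss h_f = ΔP/(ρg) = 1.281e+04/(793·9.81) = 1.65 m.

h_f ≈ 1.65 m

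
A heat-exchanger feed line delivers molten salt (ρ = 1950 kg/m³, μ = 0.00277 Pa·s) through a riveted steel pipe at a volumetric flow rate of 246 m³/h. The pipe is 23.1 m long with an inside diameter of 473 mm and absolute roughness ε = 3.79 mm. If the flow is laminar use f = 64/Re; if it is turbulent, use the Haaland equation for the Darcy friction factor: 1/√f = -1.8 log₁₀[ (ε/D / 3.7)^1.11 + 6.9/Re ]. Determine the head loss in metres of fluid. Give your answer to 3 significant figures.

Q = 246 m³/h = 246/3600 = 0.06833 m³/s.
Cross-sectional area A = πD²/4 = π(0.473)²/4 = 0.1757 m²; mean velocity V = Q/A = 0.06833/0.1757 = 0.3889 m/s.
Reynolds number Re = ρVD/μ = 1950 · 0.3889 · 0.473 / 0.00277 = 1.295e+05.
Re > 4000 → turbulent. Relative roughness ε/D = 0.00379/0.473 = 0.00801. Haaland: 1/√f = -1.8 log₁₀[(0.00801/3.7)^1.11 + 6.9/1.295e+05] = -1.8 log₁₀[0.0011 + 5.33e-05] = 5.287, so f = 0.03578.
Darcy-Weisbach: ΔP = f(L/D)(ρV²/2) = 0.03578·(23.1/0.473)·(1950·0.3889²/2) = 0.03578·48.84·147.5 = 257.7 Pa.
Head loss h_f = ΔP/(ρg) = 257.7/(1950·9.81) = 0.0135 m.

h_f ≈ 0.0135 m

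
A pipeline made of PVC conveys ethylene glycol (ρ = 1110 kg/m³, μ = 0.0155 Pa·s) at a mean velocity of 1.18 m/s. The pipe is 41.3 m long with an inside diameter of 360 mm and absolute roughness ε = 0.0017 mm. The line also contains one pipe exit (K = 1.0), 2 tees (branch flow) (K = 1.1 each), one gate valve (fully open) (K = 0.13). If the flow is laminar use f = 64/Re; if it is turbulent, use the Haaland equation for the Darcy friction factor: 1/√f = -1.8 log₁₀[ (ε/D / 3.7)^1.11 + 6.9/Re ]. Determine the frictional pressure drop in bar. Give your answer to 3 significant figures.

ΔP ≈ 0.0463 bar

Reynolds number Re = ρVD/μ = 1110 · 1.18 · 0.36 / 0.0155 = 3.042e+04.
Re > 4000 → turbulent. Relative roughness ε/D = 1.7e-06/0.36 = 4.72e-06. Haaland: 1/√f = -1.8 log₁₀[(4.72e-06/3.7)^1.11 + 6.9/3.042e+04] = -1.8 log₁₀[2.87e-07 + 0.000227] = 6.559, so f = 0.02325.
Total minor-loss coefficient ΣK = 1·1 + 2·1.1 + 1·0.13 = 3.33.
ΔP = [f·L/D + ΣK]·(ρV²/2) = [0.02325·41.3/0.36 + 3.33]·(1110·1.18²/2) = [2.667 + 3.33]·772.8 = 4634 Pa.
ΔP = 4634 Pa = 0.0463 bar.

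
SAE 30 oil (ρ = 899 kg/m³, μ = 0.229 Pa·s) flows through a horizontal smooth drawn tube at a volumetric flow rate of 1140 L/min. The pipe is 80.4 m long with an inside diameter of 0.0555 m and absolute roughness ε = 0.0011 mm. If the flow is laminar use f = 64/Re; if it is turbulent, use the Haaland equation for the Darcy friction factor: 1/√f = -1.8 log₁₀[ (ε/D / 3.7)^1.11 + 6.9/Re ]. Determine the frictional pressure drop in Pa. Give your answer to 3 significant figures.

ΔP ≈ 1.50×10^6 Pa

Q = 1140 L/min = 1140/60000 = 0.019 m³/s.
Cross-sectional area A = πD²/4 = π(0.0555)²/4 = 0.002419 m²; mean velocity V = Q/A = 0.019/0.002419 = 7.854 m/s.
Reynolds number Re = ρVD/μ = 899 · 7.854 · 0.0555 / 0.229 = 1711.
Re < 2300 → laminar flow, so f = 64/Re = 64/1711 = 0.0374 (the turbulent correlation is not needed).
Darcy-Weisbach: ΔP = f(L/D)(ρV²/2) = 0.0374·(80.4/0.0555)·(899·7.854²/2) = 0.0374·1449·2.773e+04 = 1.502e+06 Pa.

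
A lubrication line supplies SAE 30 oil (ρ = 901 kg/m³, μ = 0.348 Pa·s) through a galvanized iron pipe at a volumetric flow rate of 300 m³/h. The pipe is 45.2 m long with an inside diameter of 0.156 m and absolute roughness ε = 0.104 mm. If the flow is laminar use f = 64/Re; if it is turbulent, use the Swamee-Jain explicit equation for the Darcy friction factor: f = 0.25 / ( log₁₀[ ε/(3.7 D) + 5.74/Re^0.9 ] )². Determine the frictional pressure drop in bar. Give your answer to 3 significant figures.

ΔP ≈ 0.902 bar

Q = 300 m³/h = 300/3600 = 0.08333 m³/s.
Cross-sectional area A = πD²/4 = π(0.156)²/4 = 0.01911 m²; mean velocity V = Q/A = 0.08333/0.01911 = 4.36 m/s.
Reynolds number Re = ρVD/μ = 901 · 4.36 · 0.156 / 0.348 = 1761.
Re < 2300 → laminar flow, so f = 64/Re = 64/1761 = 0.03634 (the turbulent correlation is not needed).
Darcy-Weisbach: ΔP = f(L/D)(ρV²/2) = 0.03634·(45.2/0.156)·(901·4.36²/2) = 0.03634·289.7·8564 = 9.018e+04 Pa.
ΔP = 9.018e+04 Pa = 0.902 bar.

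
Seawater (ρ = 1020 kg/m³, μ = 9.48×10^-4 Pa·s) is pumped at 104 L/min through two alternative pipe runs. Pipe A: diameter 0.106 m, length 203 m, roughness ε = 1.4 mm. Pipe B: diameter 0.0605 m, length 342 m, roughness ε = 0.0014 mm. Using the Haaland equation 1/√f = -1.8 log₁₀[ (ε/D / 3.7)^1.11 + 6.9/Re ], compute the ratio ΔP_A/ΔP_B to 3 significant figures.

Pipe A: V = Q/A = 0.001733/0.008825 = 0.1964 m/s; Re = 2.24e+04; ε/D = 0.0132; Haaland → f = 0.04388; ΔP_A = f(L/D)(ρV²/2) = 1654 Pa.
Pipe B: V = Q/A = 0.001733/0.002875 = 0.603 m/s; Re = 3.925e+04; ε/D = 2.31e-05; Haaland → f = 0.02194; ΔP_B = f(L/D)(ρV²/2) = 2.299e+04 Pa.
ΔP_A/ΔP_B = 1654/2.299e+04 = 0.0719.

ΔP_A/ΔP_B ≈ 0.0719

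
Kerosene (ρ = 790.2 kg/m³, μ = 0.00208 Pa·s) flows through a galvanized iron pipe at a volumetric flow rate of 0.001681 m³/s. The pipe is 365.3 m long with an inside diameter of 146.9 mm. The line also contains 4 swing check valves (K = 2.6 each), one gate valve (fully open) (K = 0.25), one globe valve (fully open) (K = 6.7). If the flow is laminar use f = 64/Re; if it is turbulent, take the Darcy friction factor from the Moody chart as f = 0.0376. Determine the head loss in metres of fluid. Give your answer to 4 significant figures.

h_f ≈ 0.05558 m

Cross-sectional area A = πD²/4 = π(0.1469)²/4 = 0.01695 m²; mean velocity V = Q/A = 0.001681/0.01695 = 0.09918 m/s.
Reynolds number Re = ρVD/μ = 790.2 · 0.09918 · 0.1469 / 0.00208 = 5535.
Re > 4000 → turbulent; use the Moody-chart value f = 0.0376.
Total minor-loss coefficient ΣK = 4·2.6 + 1·0.25 + 1·6.7 = 17.4.
ΔP = [f·L/D + ΣK]·(ρV²/2) = [0.0376·365.3/0.1469 + 17.4]·(790.2·0.09918²/2) = [93.5 + 17.4]·3.887 = 430.8 Pa.
Head loss h_f = ΔP/(ρg) = 430.8/(790.2·9.81) = 0.05558 m.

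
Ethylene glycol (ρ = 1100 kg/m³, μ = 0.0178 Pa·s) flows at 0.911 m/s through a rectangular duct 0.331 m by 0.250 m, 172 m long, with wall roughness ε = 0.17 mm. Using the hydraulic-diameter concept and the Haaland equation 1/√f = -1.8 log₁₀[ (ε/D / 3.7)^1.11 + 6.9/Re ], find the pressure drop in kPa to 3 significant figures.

Hydraulic diameter D_h = 4A/P = 4·(0.331·0.25)/(2·(0.331+0.25)) = 0.331/1.162 = 0.2849 m.
Re = ρVD_h/μ = 1100·0.911·0.2849/0.0178 = 1.604e+04.
ε/D_h = 0.00017/0.2849 = 0.000597; Haaland gives 1/√f = -1.8 log₁₀[6.17e-05+0.00043] = 5.954, so f = 0.0282.
ΔP = f(L/D_h)(ρV²/2) = 0.0282·172/0.2849·456.5 = 7774 Pa.
ΔP = 7.77 kPa.

ΔP ≈ 7.77 kPa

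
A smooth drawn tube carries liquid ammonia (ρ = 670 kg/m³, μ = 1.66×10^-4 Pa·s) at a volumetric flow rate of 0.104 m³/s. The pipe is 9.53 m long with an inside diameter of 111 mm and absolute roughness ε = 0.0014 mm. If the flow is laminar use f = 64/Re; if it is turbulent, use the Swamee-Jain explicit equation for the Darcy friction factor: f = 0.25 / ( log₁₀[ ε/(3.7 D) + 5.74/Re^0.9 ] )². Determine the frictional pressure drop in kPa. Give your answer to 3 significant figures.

Cross-sectional area A = πD²/4 = π(0.111)²/4 = 0.009677 m²; mean velocity V = Q/A = 0.104/0.009677 = 10.75 m/s.
Reynolds number Re = ρVD/μ = 670 · 10.75 · 0.111 / 0.000166 = 4.815e+06.
Re > 4000 → turbulent. Relative roughness ε/D = 1.4e-06/0.111 = 1.26e-05. Swamee-Jain: f = 0.25/(log₁₀[1.26e-05/3.7 + 5.74/4.815e+06^0.9])² = 0.25/(log₁₀[3.41e-06 + 5.55e-06])² = 0.25/(-5.048)² = 0.009812.
Darcy-Weisbach: ΔP = f(L/D)(ρV²/2) = 0.009812·(9.53/0.111)·(670·10.75²/2) = 0.009812·85.86·3.869e+04 = 3.26e+04 Pa.
ΔP = 3.26e+04 Pa = 32.6 kPa.

ΔP ≈ 32.6 kPa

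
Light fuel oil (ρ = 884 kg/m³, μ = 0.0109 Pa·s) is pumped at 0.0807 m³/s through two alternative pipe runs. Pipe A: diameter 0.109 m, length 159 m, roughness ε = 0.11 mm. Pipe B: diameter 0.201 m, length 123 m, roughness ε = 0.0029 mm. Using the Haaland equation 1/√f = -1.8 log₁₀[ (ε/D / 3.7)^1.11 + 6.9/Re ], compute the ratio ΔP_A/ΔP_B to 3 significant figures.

Pipe A: V = Q/A = 0.0807/0.009331 = 8.648 m/s; Re = 7.645e+04; ε/D = 0.00101; Haaland → f = 0.02258; ΔP_A = f(L/D)(ρV²/2) = 1.089e+06 Pa.
Pipe B: V = Q/A = 0.0807/0.03173 = 2.543 m/s; Re = 4.146e+04; ε/D = 1.44e-05; Haaland → f = 0.02164; ΔP_B = f(L/D)(ρV²/2) = 3.787e+04 Pa.
ΔP_A/ΔP_B = 1.089e+06/3.787e+04 = 28.8.

ΔP_A/ΔP_B ≈ 28.8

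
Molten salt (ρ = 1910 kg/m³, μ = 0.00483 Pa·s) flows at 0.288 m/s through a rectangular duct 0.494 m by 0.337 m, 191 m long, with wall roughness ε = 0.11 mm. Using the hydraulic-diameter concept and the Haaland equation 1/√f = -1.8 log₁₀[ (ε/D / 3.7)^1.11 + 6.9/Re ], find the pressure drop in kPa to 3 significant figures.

ΔP ≈ 0.828 kPa

Hydraulic diameter D_h = 4A/P = 4·(0.494·0.337)/(2·(0.494+0.337)) = 0.6659/1.662 = 0.4007 m.
Re = ρVD_h/μ = 1910·0.288·0.4007/0.00483 = 4.563e+04.
ε/D_h = 0.00011/0.4007 = 0.000275; Haaland gives 1/√f = -1.8 log₁₀[2.61e-05+0.000151] = 6.752, so f = 0.02193.
ΔP = f(L/D_h)(ρV²/2) = 0.02193·191/0.4007·79.21 = 828.2 Pa.
ΔP = 0.828 kPa.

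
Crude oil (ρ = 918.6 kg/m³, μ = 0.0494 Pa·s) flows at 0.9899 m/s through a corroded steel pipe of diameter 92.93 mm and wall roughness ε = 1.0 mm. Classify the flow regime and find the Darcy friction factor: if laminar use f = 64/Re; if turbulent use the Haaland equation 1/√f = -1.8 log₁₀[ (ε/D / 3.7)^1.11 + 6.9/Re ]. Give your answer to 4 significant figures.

Re = ρVD/μ = 918.6·0.9899·0.09293/0.0494 = 1711.
Re < 2300 → laminar, so f = 64/Re = 0.03741 (roughness is irrelevant in laminar flow).

f ≈ 0.03741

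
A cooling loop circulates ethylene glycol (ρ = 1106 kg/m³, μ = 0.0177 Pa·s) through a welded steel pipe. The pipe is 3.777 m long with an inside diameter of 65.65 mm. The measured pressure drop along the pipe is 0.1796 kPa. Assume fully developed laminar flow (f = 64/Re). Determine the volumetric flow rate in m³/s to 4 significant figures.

For laminar flow, f = 64/Re with Re = ρVD/μ, so Darcy-Weisbach reduces to ΔP = 32μLV/D². Solving for V: V = ΔP·D²/(32μL) = 179.6·(0.06565)²/(32·0.0177·3.777) = 0.3618 m/s.
Check: Re = ρVD/μ = 1106·0.3618·0.06565/0.0177 = 1484 < 2300, so the laminar assumption holds.
Q = V·A = 0.3618·(π/4·0.06565²) = 0.001225 m³/s = 0.001225 m³/s.

Q ≈ 0.001225 m³/s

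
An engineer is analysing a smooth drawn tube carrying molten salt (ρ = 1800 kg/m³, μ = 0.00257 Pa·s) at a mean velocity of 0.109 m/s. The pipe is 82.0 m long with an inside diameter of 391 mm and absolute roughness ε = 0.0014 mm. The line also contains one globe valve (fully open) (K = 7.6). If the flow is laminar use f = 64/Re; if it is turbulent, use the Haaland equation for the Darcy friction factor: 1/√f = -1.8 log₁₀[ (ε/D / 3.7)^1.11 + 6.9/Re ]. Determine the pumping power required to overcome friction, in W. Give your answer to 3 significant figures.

Reynolds number Re = ρVD/μ = 1800 · 0.109 · 0.391 / 0.00257 = 2.985e+04.
Re > 4000 → turbulent. Relative roughness ε/D = 1.4e-06/0.391 = 3.58e-06. Haaland: 1/√f = -1.8 log₁₀[(3.58e-06/3.7)^1.11 + 6.9/2.985e+04] = -1.8 log₁₀[2.11e-07 + 0.000231] = 6.544, so f = 0.02335.
Total minor-loss coefficient ΣK = 1·7.6 = 7.6.
ΔP = [f·L/D + ΣK]·(ρV²/2) = [0.02335·82/0.391 + 7.6]·(1800·0.109²/2) = [4.897 + 7.6]·10.69 = 133.6 Pa.
Q = V·A = 0.109·0.1201 = 0.01309 m³/s.
Pumping power P = QΔP = 0.01309·133.6 = 1.749 W = 1.75 W.

P ≈ 1.75 W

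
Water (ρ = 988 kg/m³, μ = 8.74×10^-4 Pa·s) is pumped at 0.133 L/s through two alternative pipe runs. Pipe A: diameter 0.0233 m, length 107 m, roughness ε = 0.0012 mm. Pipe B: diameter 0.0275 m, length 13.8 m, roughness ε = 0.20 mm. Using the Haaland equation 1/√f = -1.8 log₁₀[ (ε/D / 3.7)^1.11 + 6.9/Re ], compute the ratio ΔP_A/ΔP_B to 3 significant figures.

Pipe A: V = Q/A = 0.000133/0.0004264 = 0.3119 m/s; Re = 8216; ε/D = 5.15e-05; Haaland → f = 0.03267; ΔP_A = f(L/D)(ρV²/2) = 7211 Pa.
Pipe B: V = Q/A = 0.000133/0.000594 = 0.2239 m/s; Re = 6961; ε/D = 0.00727; Haaland → f = 0.04224; ΔP_B = f(L/D)(ρV²/2) = 525.1 Pa.
ΔP_A/ΔP_B = 7211/525.1 = 13.7.

ΔP_A/ΔP_B ≈ 13.7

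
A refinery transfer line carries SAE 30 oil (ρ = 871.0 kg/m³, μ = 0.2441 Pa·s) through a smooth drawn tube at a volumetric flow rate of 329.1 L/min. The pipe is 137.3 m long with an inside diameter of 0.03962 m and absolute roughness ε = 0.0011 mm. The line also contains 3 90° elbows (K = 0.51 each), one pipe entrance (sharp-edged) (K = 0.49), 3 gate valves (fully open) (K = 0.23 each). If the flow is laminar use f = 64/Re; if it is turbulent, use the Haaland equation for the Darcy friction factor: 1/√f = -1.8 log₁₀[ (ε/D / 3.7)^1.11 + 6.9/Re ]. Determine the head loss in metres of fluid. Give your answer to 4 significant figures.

Q = 329.1 L/min = 329.1/60000 = 0.005485 m³/s.
Cross-sectional area A = πD²/4 = π(0.03962)²/4 = 0.001233 m²; mean velocity V = Q/A = 0.005485/0.001233 = 4.449 m/s.
Reynolds number Re = ρVD/μ = 871 · 4.449 · 0.03962 / 0.244 = 629.
Re < 2300 → laminar flow, so f = 64/Re = 64/629 = 0.1018 (the turbulent correlation is not needed).
Total minor-loss coefficient ΣK = 3·0.51 + 1·0.49 + 3·0.23 = 2.71.
ΔP = [f·L/D + ΣK]·(ρV²/2) = [0.1018·137.3/0.03962 + 2.71]·(871·4.449²/2) = [352.6 + 2.71]·8620 = 3.063e+06 Pa.
Head loss h_f = ΔP/(ρg) = 3.063e+06/(871·9.81) = 358.5 m.

h_f ≈ 358.5 m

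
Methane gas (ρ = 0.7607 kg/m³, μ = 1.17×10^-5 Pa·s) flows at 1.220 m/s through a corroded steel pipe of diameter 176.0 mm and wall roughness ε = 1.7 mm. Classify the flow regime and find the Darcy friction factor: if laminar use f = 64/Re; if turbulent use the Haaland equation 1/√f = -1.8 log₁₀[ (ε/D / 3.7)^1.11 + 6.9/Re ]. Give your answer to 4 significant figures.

Re = ρVD/μ = 0.7607·1.22·0.176/1.17e-05 = 1.396e+04.
Re > 4000 → turbulent. ε/D = 0.0017/0.176 = 0.00966; Haaland: 1/√f = -1.8 log₁₀[0.00136 + 0.000494] = 4.919, so f = 0.04134.

f ≈ 0.04134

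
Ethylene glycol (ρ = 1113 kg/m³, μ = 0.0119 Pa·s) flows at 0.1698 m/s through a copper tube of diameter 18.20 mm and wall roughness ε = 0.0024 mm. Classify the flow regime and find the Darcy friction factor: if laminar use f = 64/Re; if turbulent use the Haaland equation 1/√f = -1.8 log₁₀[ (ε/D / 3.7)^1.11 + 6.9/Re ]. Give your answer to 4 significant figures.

Re = ρVD/μ = 1113·0.1698·0.0182/0.0119 = 289.
Re < 2300 → laminar, so f = 64/Re = 0.2214 (roughness is irrelevant in laminar flow).

f ≈ 0.2214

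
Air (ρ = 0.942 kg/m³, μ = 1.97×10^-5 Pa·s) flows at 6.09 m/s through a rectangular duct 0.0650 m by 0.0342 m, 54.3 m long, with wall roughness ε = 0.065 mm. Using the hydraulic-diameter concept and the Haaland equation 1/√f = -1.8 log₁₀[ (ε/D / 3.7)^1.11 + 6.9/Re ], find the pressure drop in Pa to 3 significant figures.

Hydraulic diameter D_h = 4A/P = 4·(0.065·0.0342)/(2·(0.065+0.0342)) = 0.008892/0.1984 = 0.04482 m.
Re = ρVD_h/μ = 0.942·6.09·0.04482/1.97e-05 = 1.305e+04.
ε/D_h = 6.5e-05/0.04482 = 0.00145; Haaland gives 1/√f = -1.8 log₁₀[0.000165+0.000529] = 5.685, so f = 0.03094.
ΔP = f(L/D_h)(ρV²/2) = 0.03094·54.3/0.04482·17.47 = 654.7 Pa.

ΔP ≈ 655 Pa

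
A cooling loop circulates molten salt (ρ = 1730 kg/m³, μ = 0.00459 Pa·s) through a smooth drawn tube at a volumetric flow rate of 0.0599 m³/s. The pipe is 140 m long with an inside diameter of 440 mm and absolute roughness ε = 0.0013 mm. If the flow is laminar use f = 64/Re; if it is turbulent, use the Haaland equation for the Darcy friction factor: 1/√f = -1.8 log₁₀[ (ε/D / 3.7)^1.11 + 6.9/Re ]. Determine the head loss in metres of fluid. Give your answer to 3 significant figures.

h_f ≈ 0.0491 m

Cross-sectional area A = πD²/4 = π(0.44)²/4 = 0.1521 m²; mean velocity V = Q/A = 0.0599/0.1521 = 0.3939 m/s.
Reynolds number Re = ρVD/μ = 1730 · 0.3939 · 0.44 / 0.00459 = 6.533e+04.
Re > 4000 → turbulent. Relative roughness ε/D = 1.3e-06/0.44 = 2.95e-06. Haaland: 1/√f = -1.8 log₁₀[(2.95e-06/3.7)^1.11 + 6.9/6.533e+04] = -1.8 log₁₀[1.7e-07 + 0.000106] = 7.156, so f = 0.01953.
Darcy-Weisbach: ΔP = f(L/D)(ρV²/2) = 0.01953·(140/0.44)·(1730·0.3939²/2) = 0.01953·318.2·134.2 = 834.1 Pa.
Head loss h_f = ΔP/(ρg) = 834.1/(1730·9.81) = 0.0491 m.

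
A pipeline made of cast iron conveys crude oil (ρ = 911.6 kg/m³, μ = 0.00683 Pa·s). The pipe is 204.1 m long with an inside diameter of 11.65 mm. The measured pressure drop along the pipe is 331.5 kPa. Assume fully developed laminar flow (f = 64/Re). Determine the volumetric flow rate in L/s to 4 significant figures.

For laminar flow, f = 64/Re with Re = ρVD/μ, so Darcy-Weisbach reduces to ΔP = 32μLV/D². Solving for V: V = ΔP·D²/(32μL) = 3.315e+05·(0.01165)²/(32·0.00683·204.1) = 1.009 m/s.
Check: Re = ρVD/μ = 911.6·1.009·0.01165/0.00683 = 1568 < 2300, so the laminar assumption holds.
Q = V·A = 1.009·(π/4·0.01165²) = 0.0001075 m³/s = 0.1075 L/s.

Q ≈ 0.1075 L/s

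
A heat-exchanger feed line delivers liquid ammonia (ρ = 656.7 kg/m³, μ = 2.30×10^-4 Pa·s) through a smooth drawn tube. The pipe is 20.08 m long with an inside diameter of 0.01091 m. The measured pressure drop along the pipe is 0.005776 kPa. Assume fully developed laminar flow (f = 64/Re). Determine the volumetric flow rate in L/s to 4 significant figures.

Q ≈ 4.349×10^-4 L/s

For laminar flow, f = 64/Re with Re = ρVD/μ, so Darcy-Weisbach reduces to ΔP = 32μLV/D². Solving for V: V = ΔP·D²/(32μL) = 5.776·(0.01091)²/(32·0.00023·20.08) = 0.004652 m/s.
Check: Re = ρVD/μ = 656.7·0.004652·0.01091/0.00023 = 144.9 < 2300, so the laminar assumption holds.
Q = V·A = 0.004652·(π/4·0.01091²) = 4.349e-07 m³/s = 4.349×10^-4 L/s.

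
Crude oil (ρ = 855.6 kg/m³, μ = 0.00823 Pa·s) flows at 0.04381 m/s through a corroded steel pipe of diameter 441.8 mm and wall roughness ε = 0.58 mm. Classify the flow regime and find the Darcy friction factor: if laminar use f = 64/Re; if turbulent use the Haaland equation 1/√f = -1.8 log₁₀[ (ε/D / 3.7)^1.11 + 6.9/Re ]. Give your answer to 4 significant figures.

f ≈ 0.03181

Re = ρVD/μ = 855.6·0.04381·0.4418/0.00823 = 2012.
Re < 2300 → laminar, so f = 64/Re = 0.03181 (roughness is irrelevant in laminar flow).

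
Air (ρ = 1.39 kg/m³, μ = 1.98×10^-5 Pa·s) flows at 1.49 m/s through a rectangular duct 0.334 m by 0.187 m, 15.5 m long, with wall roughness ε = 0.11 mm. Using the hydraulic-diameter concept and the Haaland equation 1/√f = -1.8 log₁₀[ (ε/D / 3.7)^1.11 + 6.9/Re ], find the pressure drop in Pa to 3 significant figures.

ΔP ≈ 2.52 Pa

Hydraulic diameter D_h = 4A/P = 4·(0.334·0.187)/(2·(0.334+0.187)) = 0.2498/1.042 = 0.2398 m.
Re = ρVD_h/μ = 1.39·1.49·0.2398/1.98e-05 = 2.508e+04.
ε/D_h = 0.00011/0.2398 = 0.000459; Haaland gives 1/√f = -1.8 log₁₀[4.61e-05+0.000275] = 6.288, so f = 0.02529.
ΔP = f(L/D_h)(ρV²/2) = 0.02529·15.5/0.2398·1.543 = 2.523 Pa.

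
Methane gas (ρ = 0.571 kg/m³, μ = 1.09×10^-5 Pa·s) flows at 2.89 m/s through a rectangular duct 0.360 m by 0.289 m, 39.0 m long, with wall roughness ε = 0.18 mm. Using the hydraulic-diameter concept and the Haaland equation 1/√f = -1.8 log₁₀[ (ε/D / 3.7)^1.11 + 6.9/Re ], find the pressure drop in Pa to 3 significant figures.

Hydraulic diameter D_h = 4A/P = 4·(0.36·0.289)/(2·(0.36+0.289)) = 0.4162/1.298 = 0.3206 m.
Re = ρVD_h/μ = 0.571·2.89·0.3206/1.09e-05 = 4.854e+04.
ε/D_h = 0.00018/0.3206 = 0.000561; Haaland gives 1/√f = -1.8 log₁₀[5.77e-05+0.000142] = 6.659, so f = 0.02255.
ΔP = f(L/D_h)(ρV²/2) = 0.02255·39/0.3206·2.385 = 6.542 Pa.

ΔP ≈ 6.54 Pa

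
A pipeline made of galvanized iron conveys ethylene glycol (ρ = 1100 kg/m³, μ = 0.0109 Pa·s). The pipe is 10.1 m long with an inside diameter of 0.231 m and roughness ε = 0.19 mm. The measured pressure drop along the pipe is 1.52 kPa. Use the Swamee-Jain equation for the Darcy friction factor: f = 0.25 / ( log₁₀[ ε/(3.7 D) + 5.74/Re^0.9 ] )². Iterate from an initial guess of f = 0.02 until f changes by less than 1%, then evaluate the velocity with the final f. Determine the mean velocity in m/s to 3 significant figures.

V ≈ 1.60 m/s

Rearranging Darcy-Weisbach: V = √(2·ΔP·D/(f·L·ρ)). With ε/D = 0.00019/0.231 = 0.000823, iterate starting from f = 0.02:
  f = 0.02 → V = √(2·1520·0.231/(0.02·10.1·1100)) = 1.778 m/s; Re = ρVD/μ = 4.144e+04; f → 0.02433
  f = 0.02433 → V = 1.612 m/s; Re = 3.757e+04; f → 0.02472
  f = 0.02472 → V = 1.599 m/s; Re = 3.728e+04; f → 0.02475
Converged (Δf/f < 1%). With the final f = 0.02475: V = √(2·1520·0.231/(0.02475·10.1·1100)) = 1.598 m/s.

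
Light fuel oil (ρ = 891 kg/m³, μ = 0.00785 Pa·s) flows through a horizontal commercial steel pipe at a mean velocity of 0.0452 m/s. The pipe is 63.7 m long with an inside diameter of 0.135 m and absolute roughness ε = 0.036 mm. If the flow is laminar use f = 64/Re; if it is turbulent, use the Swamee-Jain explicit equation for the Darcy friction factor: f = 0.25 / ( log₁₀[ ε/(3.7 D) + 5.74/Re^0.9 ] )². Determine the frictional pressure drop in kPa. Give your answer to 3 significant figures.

Reynolds number Re = ρVD/μ = 891 · 0.0452 · 0.135 / 0.00785 = 692.6.
Re < 2300 → laminar flow, so f = 64/Re = 64/692.6 = 0.09241 (the turbulent correlation is not needed).
Darcy-Weisbach: ΔP = f(L/D)(ρV²/2) = 0.09241·(63.7/0.135)·(891·0.0452²/2) = 0.09241·471.9·0.9102 = 39.69 Pa.
ΔP = 39.69 Pa = 0.0397 kPa.

ΔP ≈ 0.0397 kPa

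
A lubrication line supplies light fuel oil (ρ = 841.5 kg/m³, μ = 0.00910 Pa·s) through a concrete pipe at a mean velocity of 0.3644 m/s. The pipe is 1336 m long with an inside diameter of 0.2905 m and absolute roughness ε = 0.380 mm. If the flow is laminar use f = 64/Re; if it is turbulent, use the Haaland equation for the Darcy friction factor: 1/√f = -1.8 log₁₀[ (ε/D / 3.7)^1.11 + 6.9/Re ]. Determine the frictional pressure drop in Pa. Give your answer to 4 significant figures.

Reynolds number Re = ρVD/μ = 841.5 · 0.3644 · 0.2905 / 0.0091 = 9789.
Re > 4000 → turbulent. Relative roughness ε/D = 0.00038/0.2905 = 0.00131. Haaland: 1/√f = -1.8 log₁₀[(0.00131/3.7)^1.11 + 6.9/9789] = -1.8 log₁₀[0.000147 + 0.000705] = 5.525, so f = 0.03276.
Darcy-Weisbach: ΔP = f(L/D)(ρV²/2) = 0.03276·(1336/0.2905)·(841.5·0.3644²/2) = 0.03276·4599·55.87 = 8418 Pa.

ΔP ≈ 8418 Pa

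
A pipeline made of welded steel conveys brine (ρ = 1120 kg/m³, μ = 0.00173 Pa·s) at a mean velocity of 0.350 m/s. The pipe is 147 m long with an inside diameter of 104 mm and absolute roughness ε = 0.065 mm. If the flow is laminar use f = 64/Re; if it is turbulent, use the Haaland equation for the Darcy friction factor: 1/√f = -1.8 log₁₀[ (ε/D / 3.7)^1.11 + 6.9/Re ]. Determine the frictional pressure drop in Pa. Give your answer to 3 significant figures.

Reynolds number Re = ρVD/μ = 1120 · 0.35 · 0.104 / 0.00173 = 2.357e+04.
Re > 4000 → turbulent. Relative roughness ε/D = 6.5e-05/0.104 = 0.000625. Haaland: 1/√f = -1.8 log₁₀[(0.000625/3.7)^1.11 + 6.9/2.357e+04] = -1.8 log₁₀[6.5e-05 + 0.000293] = 6.204, so f = 0.02599.
Darcy-Weisbach: ΔP = f(L/D)(ρV²/2) = 0.02599·(147/0.104)·(1120·0.35²/2) = 0.02599·1413·68.6 = 2520 Pa.

ΔP ≈ 2520 Pa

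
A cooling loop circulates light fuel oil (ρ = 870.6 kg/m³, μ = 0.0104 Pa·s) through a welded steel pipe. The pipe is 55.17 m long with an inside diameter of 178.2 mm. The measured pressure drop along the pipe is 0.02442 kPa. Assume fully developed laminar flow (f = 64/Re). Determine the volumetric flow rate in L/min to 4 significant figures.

For laminar flow, f = 64/Re with Re = ρVD/μ, so Darcy-Weisbach reduces to ΔP = 32μLV/D². Solving for V: V = ΔP·D²/(32μL) = 24.42·(0.1782)²/(32·0.0104·55.17) = 0.04224 m/s.
Check: Re = ρVD/μ = 870.6·0.04224·0.1782/0.0104 = 630 < 2300, so the laminar assumption holds.
Q = V·A = 0.04224·(π/4·0.1782²) = 0.001053 m³/s = 63.20 L/min.

Q ≈ 63.20 L/min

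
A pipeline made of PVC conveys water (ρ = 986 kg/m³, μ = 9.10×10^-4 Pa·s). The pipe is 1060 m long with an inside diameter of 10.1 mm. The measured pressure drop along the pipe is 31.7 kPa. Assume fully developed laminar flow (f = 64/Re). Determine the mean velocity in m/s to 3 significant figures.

V ≈ 0.105 m/s

For laminar flow, f = 64/Re with Re = ρVD/μ, so Darcy-Weisbach reduces to ΔP = 32μLV/D². Solving for V: V = ΔP·D²/(32μL) = 3.17e+04·(0.0101)²/(32·0.00091·1060) = 0.1048 m/s.
Check: Re = ρVD/μ = 986·0.1048·0.0101/0.00091 = 1146 < 2300, so the laminar assumption holds.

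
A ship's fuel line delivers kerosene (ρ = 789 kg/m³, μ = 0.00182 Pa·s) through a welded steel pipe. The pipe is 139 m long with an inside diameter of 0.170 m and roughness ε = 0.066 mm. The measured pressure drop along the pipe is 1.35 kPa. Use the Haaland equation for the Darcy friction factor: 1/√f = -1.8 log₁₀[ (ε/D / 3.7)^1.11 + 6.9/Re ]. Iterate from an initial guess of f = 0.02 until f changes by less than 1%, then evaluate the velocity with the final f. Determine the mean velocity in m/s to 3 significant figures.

Rearranging Darcy-Weisbach: V = √(2·ΔP·D/(f·L·ρ)). With ε/D = 6.6e-05/0.17 = 0.000388, iterate starting from f = 0.02:
  f = 0.02 → V = √(2·1350·0.17/(0.02·139·789)) = 0.4575 m/s; Re = ρVD/μ = 3.371e+04; f → 0.02362
  f = 0.02362 → V = 0.4209 m/s; Re = 3.102e+04; f → 0.02403
  f = 0.02403 → V = 0.4173 m/s; Re = 3.076e+04; f → 0.02407
Converged (Δf/f < 1%). With the final f = 0.02407: V = √(2·1350·0.17/(0.02407·139·789)) = 0.417 m/s.

V ≈ 0.417 m/s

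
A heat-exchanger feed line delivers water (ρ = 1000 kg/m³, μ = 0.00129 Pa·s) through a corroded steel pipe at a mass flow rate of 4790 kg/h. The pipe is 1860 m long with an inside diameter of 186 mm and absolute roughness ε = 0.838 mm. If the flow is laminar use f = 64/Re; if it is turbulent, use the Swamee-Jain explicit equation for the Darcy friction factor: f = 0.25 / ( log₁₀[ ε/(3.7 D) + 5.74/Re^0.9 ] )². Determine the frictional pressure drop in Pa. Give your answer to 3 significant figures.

ṁ = 4790 kg/h = 4790/3600 = 1.331 kg/s.
A = πD²/4 = π(0.186)²/4 = 0.02717 m²; mean velocity V = ṁ/(ρA) = 1.331/(1000 · 0.02717) = 0.04897 m/s.
Reynolds number Re = ρVD/μ = 1000 · 0.04897 · 0.186 / 0.00129 = 7061.
Re > 4000 → turbulent. Relative roughness ε/D = 0.000838/0.186 = 0.00451. Swamee-Jain: f = 0.25/(log₁₀[0.00451/3.7 + 5.74/7061^0.9])² = 0.25/(log₁₀[0.00122 + 0.00197])² = 0.25/(-2.496)² = 0.04012.
Darcy-Weisbach: ΔP = f(L/D)(ρV²/2) = 0.04012·(1860/0.186)·(1000·0.04897²/2) = 0.04012·1e+04·1.199 = 481 Pa.

ΔP ≈ 481 Pa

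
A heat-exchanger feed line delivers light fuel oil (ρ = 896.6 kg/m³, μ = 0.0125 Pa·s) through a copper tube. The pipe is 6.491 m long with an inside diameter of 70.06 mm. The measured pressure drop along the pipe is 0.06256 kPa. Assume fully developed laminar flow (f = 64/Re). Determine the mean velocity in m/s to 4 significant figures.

For laminar flow, f = 64/Re with Re = ρVD/μ, so Darcy-Weisbach reduces to ΔP = 32μLV/D². Solving for V: V = ΔP·D²/(32μL) = 62.56·(0.07006)²/(32·0.0125·6.491) = 0.1183 m/s.
Check: Re = ρVD/μ = 896.6·0.1183·0.07006/0.0125 = 594.3 < 2300, so the laminar assumption holds.

V ≈ 0.1183 m/s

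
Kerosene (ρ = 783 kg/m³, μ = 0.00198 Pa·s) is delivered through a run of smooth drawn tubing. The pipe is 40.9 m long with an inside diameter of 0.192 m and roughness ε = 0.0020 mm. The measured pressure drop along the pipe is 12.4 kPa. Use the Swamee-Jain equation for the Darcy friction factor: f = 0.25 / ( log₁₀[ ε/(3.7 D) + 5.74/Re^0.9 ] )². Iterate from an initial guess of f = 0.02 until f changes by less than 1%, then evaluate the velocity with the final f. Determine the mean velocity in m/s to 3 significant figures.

V ≈ 3.14 m/s

Rearranging Darcy-Weisbach: V = √(2·ΔP·D/(f·L·ρ)). With ε/D = 2e-06/0.192 = 1.04e-05, iterate starting from f = 0.02:
  f = 0.02 → V = √(2·1.24e+04·0.192/(0.02·40.9·783)) = 2.727 m/s; Re = ρVD/μ = 2.07e+05; f → 0.01553
  f = 0.01553 → V = 3.095 m/s; Re = 2.35e+05; f → 0.01516
  f = 0.01516 → V = 3.132 m/s; Re = 2.378e+05; f → 0.01513
Converged (Δf/f < 1%). With the final f = 0.01513: V = √(2·1.24e+04·0.192/(0.01513·40.9·783)) = 3.135 m/s.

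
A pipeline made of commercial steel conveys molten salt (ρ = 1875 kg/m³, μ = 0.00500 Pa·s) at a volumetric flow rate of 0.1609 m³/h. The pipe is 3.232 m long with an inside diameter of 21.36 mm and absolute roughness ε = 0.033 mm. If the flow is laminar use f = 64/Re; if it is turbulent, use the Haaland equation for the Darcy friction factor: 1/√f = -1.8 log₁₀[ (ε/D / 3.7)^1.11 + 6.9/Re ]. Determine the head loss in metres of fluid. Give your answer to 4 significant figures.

h_f ≈ 0.007686 m

Q = 0.1609 m³/h = 0.1609/3600 = 4.469e-05 m³/s.
Cross-sectional area A = πD²/4 = π(0.02136)²/4 = 0.0003583 m²; mean velocity V = Q/A = 4.469e-05/0.0003583 = 0.1247 m/s.
Reynolds number Re = ρVD/μ = 1875 · 0.1247 · 0.02136 / 0.005 = 999.1.
Re < 2300 → laminar flow, so f = 64/Re = 64/999.1 = 0.06406 (the turbulent correlation is not needed).
Darcy-Weisbach: ΔP = f(L/D)(ρV²/2) = 0.06406·(3.232/0.02136)·(1875·0.1247²/2) = 0.06406·151.3·14.58 = 141.4 Pa.
Head loss h_f = ΔP/(ρg) = 141.4/(1875·9.81) = 0.007686 m.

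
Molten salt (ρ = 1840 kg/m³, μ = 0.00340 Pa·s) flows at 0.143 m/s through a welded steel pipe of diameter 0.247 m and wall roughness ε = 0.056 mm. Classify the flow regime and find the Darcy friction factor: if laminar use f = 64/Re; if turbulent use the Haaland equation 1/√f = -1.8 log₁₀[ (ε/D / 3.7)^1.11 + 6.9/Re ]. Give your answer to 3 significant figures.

f ≈ 0.0264

Re = ρVD/μ = 1840·0.143·0.247/0.0034 = 1.911e+04.
Re > 4000 → turbulent. ε/D = 5.6e-05/0.247 = 0.000227; Haaland: 1/√f = -1.8 log₁₀[2.11e-05 + 0.000361] = 6.152, so f = 0.02642.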